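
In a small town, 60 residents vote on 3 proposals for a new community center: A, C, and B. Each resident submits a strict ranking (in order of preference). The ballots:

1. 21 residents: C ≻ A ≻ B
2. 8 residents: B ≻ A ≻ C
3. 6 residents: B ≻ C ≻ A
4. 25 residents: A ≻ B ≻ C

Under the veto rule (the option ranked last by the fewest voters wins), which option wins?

A

Last-place votes: A 6, C 33, B 21.
A is ranked last by the fewest voters, so A wins.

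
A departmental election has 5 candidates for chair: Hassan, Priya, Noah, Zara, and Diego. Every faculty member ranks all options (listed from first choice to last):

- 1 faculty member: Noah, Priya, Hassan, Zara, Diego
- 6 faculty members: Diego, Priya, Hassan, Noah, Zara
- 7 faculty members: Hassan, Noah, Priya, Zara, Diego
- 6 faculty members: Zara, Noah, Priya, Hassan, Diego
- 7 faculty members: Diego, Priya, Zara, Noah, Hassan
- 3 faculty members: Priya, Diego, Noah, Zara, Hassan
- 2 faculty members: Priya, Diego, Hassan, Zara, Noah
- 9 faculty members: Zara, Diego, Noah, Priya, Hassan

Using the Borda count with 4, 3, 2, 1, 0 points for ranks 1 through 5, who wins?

Priya

Hassan: 1·2 + 6·2 + 7·4 + 6·1 + 7·0 + 3·0 + 2·2 + 9·0 = 52
Priya: 1·3 + 6·3 + 7·2 + 6·2 + 7·3 + 3·4 + 2·4 + 9·1 = 97
Noah: 1·4 + 6·1 + 7·3 + 6·3 + 7·1 + 3·2 + 2·0 + 9·2 = 80
Zara: 1·1 + 6·0 + 7·1 + 6·4 + 7·2 + 3·1 + 2·1 + 9·4 = 87
Diego: 1·0 + 6·4 + 7·0 + 6·0 + 7·4 + 3·3 + 2·3 + 9·3 = 94
Priya has the highest Borda score (97).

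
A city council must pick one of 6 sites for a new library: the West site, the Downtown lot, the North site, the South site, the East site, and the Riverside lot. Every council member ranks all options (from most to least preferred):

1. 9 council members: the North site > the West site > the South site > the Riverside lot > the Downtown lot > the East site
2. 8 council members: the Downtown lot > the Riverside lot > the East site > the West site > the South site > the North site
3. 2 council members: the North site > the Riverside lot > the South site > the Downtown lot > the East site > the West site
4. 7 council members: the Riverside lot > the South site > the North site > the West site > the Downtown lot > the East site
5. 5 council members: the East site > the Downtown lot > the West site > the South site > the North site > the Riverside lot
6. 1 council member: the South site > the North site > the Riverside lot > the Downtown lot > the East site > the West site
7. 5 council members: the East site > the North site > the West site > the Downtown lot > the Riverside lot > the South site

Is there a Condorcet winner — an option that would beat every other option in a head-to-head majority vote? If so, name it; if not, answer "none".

none

Checking pairwise contests:
the North site beats the West site 24–13.
the West site beats the Downtown lot 21–16.
the South site beats the North site 21–16.
the West site beats the South site 27–10.
the Downtown lot beats the East site 27–10.
the West site beats the Riverside lot 19–18.
Every option loses at least one head-to-head, so there is no Condorcet winner.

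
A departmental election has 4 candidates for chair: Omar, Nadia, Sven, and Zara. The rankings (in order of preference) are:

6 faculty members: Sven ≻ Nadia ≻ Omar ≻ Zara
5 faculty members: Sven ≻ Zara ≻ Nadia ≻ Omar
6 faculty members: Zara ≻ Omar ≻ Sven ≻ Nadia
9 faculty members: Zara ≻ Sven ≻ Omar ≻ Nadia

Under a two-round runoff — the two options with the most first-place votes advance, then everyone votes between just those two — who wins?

Zara

Round 1 first-place votes: Omar 0, Nadia 0, Sven 11, Zara 15.
Zara and Sven advance.
Runoff: Zara is preferred to Sven by 15 voters; Sven by 11.
Zara wins the runoff.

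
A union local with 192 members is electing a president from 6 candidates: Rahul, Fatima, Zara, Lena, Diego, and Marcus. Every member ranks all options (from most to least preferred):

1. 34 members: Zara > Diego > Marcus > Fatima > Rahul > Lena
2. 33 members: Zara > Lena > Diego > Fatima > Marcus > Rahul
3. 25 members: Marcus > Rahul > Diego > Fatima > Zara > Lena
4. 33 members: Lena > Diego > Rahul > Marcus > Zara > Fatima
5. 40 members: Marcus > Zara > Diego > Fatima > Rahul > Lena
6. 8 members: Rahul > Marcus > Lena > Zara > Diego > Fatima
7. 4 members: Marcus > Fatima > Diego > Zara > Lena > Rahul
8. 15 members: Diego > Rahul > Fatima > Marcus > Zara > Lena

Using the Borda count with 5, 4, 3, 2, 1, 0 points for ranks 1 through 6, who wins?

Rahul: 34·1 + 33·0 + 25·4 + 33·3 + 40·1 + 8·5 + 4·0 + 15·4 = 373
Fatima: 34·2 + 33·2 + 25·2 + 33·0 + 40·2 + 8·0 + 4·4 + 15·3 = 325
Zara: 34·5 + 33·5 + 25·1 + 33·1 + 40·4 + 8·2 + 4·2 + 15·1 = 592
Lena: 34·0 + 33·4 + 25·0 + 33·5 + 40·0 + 8·3 + 4·1 + 15·0 = 325
Diego: 34·4 + 33·3 + 25·3 + 33·4 + 40·3 + 8·1 + 4·3 + 15·5 = 657
Marcus: 34·3 + 33·1 + 25·5 + 33·2 + 40·5 + 8·4 + 4·5 + 15·2 = 608
Diego has the highest Borda score (657).

Diego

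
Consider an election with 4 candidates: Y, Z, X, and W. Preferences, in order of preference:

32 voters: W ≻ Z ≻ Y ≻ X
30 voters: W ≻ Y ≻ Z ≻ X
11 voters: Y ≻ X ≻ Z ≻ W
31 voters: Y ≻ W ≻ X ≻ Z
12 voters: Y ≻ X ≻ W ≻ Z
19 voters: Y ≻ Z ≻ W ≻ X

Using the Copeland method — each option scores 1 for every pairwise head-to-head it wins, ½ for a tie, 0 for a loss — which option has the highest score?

Y: beats Z, X, and W → score 3.
Z: beats X; loses to Y and W → score 1.
X: loses to Y, Z, and W → score 0.
W: beats Z and X; loses to Y → score 2.
Y has the best pairwise record.

Y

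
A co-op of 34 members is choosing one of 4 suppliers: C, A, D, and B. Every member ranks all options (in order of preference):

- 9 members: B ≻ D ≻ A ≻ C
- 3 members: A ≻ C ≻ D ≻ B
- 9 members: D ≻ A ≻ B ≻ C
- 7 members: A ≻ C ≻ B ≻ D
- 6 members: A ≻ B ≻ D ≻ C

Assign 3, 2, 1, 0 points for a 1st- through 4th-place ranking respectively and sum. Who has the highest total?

A

C: 9·0 + 3·2 + 9·0 + 7·2 + 6·0 = 20
A: 9·1 + 3·3 + 9·2 + 7·3 + 6·3 = 75
D: 9·2 + 3·1 + 9·3 + 7·0 + 6·1 = 54
B: 9·3 + 3·0 + 9·1 + 7·1 + 6·2 = 55
A has the highest Borda score (75).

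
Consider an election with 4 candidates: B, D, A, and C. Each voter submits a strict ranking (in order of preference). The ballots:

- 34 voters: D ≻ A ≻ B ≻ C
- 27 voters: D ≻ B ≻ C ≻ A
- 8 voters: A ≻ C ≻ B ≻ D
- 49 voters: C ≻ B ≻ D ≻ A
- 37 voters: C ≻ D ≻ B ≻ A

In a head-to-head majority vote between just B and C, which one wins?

C

Voters preferring B to C: 61; preferring C to B: 94.
C wins the head-to-head.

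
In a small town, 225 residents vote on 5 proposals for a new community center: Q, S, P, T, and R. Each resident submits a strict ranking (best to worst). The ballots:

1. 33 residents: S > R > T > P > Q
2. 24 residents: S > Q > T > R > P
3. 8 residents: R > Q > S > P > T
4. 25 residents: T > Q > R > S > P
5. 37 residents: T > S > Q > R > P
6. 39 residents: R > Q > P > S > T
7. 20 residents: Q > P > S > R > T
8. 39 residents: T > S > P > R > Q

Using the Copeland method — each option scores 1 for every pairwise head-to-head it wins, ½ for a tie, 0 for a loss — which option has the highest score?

Q: beats P; loses to S, T, and R → score 1.
S: beats Q, P, T, and R → score 4.
P: loses to Q, S, T, and R → score 0.
T: beats Q, P, and R; loses to S → score 3.
R: beats Q and P; loses to S and T → score 2.
S has the best pairwise record.

S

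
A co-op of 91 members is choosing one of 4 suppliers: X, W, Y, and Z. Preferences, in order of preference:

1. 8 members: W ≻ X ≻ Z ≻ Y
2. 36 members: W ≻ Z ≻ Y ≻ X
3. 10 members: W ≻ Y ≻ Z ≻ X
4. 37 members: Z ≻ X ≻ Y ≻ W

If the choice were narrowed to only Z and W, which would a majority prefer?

W

Voters preferring Z to W: 37; preferring W to Z: 54.
W wins the head-to-head.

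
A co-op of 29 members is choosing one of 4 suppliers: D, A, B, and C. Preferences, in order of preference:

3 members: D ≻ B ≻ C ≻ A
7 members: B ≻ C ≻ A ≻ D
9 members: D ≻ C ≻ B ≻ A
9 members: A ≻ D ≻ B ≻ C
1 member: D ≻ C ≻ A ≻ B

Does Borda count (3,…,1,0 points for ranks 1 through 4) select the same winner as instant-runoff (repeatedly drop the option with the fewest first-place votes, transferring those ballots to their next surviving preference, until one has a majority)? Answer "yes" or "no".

Borda — scores: D 57, A 35, B 45, C 37. Winner: D.
Instant-runoff — R1 D 13, A 9, B 7, C 0 (C out); R2 D 13, A 9, B 7 (B out); R3 D 13, A 16 (A winner). Winner: A.
The two methods disagree.

no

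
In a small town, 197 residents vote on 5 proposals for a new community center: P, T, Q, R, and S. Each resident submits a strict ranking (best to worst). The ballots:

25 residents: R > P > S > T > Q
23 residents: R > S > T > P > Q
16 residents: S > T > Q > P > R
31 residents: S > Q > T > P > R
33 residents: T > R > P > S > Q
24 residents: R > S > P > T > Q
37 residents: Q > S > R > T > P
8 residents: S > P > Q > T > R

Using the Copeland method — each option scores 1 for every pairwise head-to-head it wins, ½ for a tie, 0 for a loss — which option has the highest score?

P: beats Q; loses to T, R, and S → score 1.
T: beats P and Q; loses to R and S → score 2.
Q: loses to P, T, R, and S → score 0.
R: beats P, T, Q, and S → score 4.
S: beats P, T, and Q; loses to R → score 3.
R has the best pairwise record.

R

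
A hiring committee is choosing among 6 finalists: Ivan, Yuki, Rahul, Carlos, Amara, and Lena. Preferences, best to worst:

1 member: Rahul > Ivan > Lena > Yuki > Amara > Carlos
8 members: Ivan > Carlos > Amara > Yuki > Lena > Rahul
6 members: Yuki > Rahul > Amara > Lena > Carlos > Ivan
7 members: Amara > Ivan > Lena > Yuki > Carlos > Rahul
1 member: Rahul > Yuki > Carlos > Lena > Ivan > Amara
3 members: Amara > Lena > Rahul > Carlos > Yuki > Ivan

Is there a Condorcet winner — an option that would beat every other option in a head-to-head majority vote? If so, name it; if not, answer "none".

Amara

Amara vs Ivan: 16–10 for Amara.
Amara vs Yuki: 18–8 for Amara.
Amara vs Rahul: 18–8 for Amara.
Amara vs Carlos: 17–9 for Amara.
Amara vs Lena: 24–2 for Amara.
Amara beats every other option head-to-head.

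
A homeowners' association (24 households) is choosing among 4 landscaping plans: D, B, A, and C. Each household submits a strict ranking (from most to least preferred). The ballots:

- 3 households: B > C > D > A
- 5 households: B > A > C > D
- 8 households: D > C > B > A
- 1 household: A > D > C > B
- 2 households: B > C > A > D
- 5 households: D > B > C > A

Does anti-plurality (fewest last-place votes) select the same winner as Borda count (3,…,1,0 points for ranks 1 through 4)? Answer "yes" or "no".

no

Anti-plurality — last-place votes: D 7, B 1, A 16, C 0. Winner: C.
Borda — scores: D 44, B 48, A 15, C 37. Winner: B.
The two methods disagree.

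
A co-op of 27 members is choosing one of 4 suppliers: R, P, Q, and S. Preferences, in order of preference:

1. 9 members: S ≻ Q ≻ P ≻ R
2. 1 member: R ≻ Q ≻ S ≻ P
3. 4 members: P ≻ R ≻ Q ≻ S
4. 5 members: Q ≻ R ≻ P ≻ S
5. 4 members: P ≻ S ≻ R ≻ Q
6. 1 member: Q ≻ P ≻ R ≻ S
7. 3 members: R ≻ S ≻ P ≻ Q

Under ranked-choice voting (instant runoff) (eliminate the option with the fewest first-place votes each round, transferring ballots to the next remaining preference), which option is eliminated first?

R

Round 1: R 4, P 8, Q 6, S 9. Eliminate R.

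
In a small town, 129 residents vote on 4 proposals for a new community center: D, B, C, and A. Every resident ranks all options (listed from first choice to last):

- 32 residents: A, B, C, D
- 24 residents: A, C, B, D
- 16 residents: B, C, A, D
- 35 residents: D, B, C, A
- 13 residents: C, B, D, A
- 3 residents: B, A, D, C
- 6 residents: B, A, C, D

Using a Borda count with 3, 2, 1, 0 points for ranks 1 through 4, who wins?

B

D: 32·0 + 24·0 + 16·0 + 35·3 + 13·1 + 3·1 + 6·0 = 121
B: 32·2 + 24·1 + 16·3 + 35·2 + 13·2 + 3·3 + 6·3 = 259
C: 32·1 + 24·2 + 16·2 + 35·1 + 13·3 + 3·0 + 6·1 = 192
A: 32·3 + 24·3 + 16·1 + 35·0 + 13·0 + 3·2 + 6·2 = 202
B has the highest Borda score (259).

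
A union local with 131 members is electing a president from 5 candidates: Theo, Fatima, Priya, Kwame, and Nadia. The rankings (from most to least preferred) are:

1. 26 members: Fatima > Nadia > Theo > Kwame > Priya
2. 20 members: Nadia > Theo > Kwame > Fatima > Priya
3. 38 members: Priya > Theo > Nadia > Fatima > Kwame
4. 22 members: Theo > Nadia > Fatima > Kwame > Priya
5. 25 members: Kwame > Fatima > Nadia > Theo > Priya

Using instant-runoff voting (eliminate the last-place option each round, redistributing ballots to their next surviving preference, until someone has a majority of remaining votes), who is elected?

Round 1: Theo 22, Fatima 26, Priya 38, Kwame 25, Nadia 20. Eliminate Nadia.
Round 2: Theo 42, Fatima 26, Priya 38, Kwame 25. Eliminate Kwame.
Round 3: Theo 42, Fatima 51, Priya 38. Eliminate Priya.
Round 4: Theo 80, Fatima 51. Theo has a majority.

Theo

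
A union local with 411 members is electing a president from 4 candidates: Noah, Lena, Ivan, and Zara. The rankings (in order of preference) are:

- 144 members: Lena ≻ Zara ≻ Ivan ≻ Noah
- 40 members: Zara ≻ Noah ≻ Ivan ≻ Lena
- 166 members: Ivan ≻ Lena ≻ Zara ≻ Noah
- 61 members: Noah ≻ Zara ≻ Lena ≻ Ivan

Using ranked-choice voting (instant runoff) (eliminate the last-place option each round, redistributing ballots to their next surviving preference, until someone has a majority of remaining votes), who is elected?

Round 1: Noah 61, Lena 144, Ivan 166, Zara 40. Eliminate Zara.
Round 2: Noah 101, Lena 144, Ivan 166. Eliminate Noah.
Round 3: Lena 205, Ivan 206. Ivan has a majority.

Ivan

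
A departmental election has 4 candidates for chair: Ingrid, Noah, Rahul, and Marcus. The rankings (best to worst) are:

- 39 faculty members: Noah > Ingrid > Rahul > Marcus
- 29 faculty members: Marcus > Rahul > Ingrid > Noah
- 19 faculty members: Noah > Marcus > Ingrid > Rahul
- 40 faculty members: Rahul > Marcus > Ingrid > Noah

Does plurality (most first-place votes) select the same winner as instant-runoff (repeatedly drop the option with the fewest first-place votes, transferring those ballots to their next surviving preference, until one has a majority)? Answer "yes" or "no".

no

Plurality — first-place votes: Ingrid 0, Noah 58, Rahul 40, Marcus 29. Winner: Noah.
Instant-runoff — R1 Ingrid 0, Noah 58, Rahul 40, Marcus 29 (Ingrid out); R2 Noah 58, Rahul 40, Marcus 29 (Marcus out); R3 Noah 58, Rahul 69 (Rahul winner). Winner: Rahul.
The two methods disagree.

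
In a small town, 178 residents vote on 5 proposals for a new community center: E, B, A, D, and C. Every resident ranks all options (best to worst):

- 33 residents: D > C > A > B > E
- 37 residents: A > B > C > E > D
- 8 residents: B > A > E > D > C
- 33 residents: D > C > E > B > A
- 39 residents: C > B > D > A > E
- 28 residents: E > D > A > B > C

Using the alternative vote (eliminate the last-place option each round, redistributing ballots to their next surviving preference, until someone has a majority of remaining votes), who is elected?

D

Round 1: E 28, B 8, A 37, D 66, C 39. Eliminate B.
Round 2: E 28, A 45, D 66, C 39. Eliminate E.
Round 3: A 45, D 94, C 39. D has a majority.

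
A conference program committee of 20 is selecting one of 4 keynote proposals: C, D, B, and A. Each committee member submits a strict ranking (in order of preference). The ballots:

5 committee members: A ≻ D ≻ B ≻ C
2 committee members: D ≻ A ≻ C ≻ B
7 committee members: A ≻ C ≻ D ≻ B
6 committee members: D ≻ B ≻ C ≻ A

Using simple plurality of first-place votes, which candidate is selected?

A

First-place votes: C 0, D 8, B 0, A 12.
A has the most first-place votes.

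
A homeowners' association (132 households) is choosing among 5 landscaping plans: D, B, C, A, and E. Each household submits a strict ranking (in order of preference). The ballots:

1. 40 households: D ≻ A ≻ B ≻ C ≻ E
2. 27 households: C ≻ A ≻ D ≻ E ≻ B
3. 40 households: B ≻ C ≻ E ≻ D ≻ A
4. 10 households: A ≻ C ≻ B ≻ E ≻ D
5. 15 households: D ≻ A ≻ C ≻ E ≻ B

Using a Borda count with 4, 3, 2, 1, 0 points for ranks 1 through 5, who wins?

D: 40·4 + 27·2 + 40·1 + 10·0 + 15·4 = 314
B: 40·2 + 27·0 + 40·4 + 10·2 + 15·0 = 260
C: 40·1 + 27·4 + 40·3 + 10·3 + 15·2 = 328
A: 40·3 + 27·3 + 40·0 + 10·4 + 15·3 = 286
E: 40·0 + 27·1 + 40·2 + 10·1 + 15·1 = 132
C has the highest Borda score (328).

C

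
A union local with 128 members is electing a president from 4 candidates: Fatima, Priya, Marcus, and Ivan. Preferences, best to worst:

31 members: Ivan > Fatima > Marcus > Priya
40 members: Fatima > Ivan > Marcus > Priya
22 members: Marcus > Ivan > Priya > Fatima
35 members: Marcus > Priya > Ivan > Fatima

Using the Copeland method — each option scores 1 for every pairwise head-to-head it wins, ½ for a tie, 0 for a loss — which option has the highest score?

Fatima: beats Priya and Marcus; loses to Ivan → score 2.
Priya: loses to Fatima, Marcus, and Ivan → score 0.
Marcus: beats Priya; loses to Fatima and Ivan → score 1.
Ivan: beats Fatima, Priya, and Marcus → score 3.
Ivan has the best pairwise record.

Ivan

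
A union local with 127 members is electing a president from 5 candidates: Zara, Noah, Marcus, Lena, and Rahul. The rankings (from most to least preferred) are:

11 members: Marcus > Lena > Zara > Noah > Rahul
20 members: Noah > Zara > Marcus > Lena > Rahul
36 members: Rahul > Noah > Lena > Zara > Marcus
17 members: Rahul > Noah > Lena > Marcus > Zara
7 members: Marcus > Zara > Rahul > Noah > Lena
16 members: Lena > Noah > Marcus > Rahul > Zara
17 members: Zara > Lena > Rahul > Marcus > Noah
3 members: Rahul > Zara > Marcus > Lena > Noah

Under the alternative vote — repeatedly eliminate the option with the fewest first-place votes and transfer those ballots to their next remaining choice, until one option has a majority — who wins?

Rahul

Round 1: Zara 17, Noah 20, Marcus 18, Lena 16, Rahul 56. Eliminate Lena.
Round 2: Zara 17, Noah 36, Marcus 18, Rahul 56. Eliminate Zara.
Round 3: Noah 36, Marcus 18, Rahul 73. Rahul has a majority.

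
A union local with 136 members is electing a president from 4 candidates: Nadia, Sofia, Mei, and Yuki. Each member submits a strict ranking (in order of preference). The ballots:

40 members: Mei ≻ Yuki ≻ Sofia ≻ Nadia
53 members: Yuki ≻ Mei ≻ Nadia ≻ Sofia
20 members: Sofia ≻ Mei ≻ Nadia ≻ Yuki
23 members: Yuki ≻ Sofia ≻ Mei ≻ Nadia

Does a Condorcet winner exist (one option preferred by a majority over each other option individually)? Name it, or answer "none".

Yuki

Yuki vs Nadia: 116–20 for Yuki.
Yuki vs Sofia: 116–20 for Yuki.
Yuki vs Mei: 76–60 for Yuki.
Yuki beats every other option head-to-head.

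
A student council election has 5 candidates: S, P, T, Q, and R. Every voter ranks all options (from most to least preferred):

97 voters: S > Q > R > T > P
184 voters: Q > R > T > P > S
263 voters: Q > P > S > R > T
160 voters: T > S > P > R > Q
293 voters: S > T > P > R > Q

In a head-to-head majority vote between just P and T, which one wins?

Voters preferring P to T: 263; preferring T to P: 734.
T wins the head-to-head.

T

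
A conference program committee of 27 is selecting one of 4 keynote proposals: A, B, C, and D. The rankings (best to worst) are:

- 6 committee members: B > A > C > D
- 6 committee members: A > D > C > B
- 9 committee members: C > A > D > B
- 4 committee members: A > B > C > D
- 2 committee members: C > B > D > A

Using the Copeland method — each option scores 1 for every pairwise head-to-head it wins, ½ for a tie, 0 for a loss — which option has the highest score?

A

A: beats B, C, and D → score 3.
B: loses to A, C, and D → score 0.
C: beats B and D; loses to A → score 2.
D: beats B; loses to A and C → score 1.
A has the best pairwise record.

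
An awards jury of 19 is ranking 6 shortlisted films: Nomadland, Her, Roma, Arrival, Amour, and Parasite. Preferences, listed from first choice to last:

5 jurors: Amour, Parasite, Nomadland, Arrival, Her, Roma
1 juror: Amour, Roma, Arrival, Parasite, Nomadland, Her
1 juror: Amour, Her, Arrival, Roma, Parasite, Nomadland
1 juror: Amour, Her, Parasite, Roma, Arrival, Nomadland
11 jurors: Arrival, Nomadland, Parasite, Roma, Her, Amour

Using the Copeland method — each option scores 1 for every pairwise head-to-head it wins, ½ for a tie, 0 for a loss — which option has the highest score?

Nomadland: beats Her, Roma, Amour, and Parasite; loses to Arrival → score 4.
Her: beats Amour; loses to Nomadland, Roma, Arrival, and Parasite → score 1.
Roma: beats Her and Amour; loses to Nomadland, Arrival, and Parasite → score 2.
Arrival: beats Nomadland, Her, Roma, Amour, and Parasite → score 5.
Amour: loses to Nomadland, Her, Roma, Arrival, and Parasite → score 0.
Parasite: beats Her, Roma, and Amour; loses to Nomadland and Arrival → score 3.
Arrival has the best pairwise record.

Arrival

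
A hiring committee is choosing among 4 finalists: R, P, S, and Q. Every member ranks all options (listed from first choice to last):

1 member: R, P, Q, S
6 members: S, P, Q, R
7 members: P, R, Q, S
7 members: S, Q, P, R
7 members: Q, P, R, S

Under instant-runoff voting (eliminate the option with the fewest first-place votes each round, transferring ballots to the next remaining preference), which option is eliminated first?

Round 1: R 1, P 7, S 13, Q 7. Eliminate R.

R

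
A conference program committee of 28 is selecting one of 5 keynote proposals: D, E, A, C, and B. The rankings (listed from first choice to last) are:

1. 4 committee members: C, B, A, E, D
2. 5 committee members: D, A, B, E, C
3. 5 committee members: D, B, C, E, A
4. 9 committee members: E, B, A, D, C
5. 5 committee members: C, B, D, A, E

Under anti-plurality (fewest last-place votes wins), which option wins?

B

Last-place votes: D 4, E 5, A 5, C 14, B 0.
B is ranked last by the fewest voters, so B wins.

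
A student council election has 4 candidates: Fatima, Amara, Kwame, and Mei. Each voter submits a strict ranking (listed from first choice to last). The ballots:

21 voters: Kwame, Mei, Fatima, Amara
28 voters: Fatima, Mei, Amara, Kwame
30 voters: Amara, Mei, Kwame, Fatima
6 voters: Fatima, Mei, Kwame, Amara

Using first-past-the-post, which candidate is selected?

First-place votes: Fatima 34, Amara 30, Kwame 21, Mei 0.
Fatima has the most first-place votes.

Fatima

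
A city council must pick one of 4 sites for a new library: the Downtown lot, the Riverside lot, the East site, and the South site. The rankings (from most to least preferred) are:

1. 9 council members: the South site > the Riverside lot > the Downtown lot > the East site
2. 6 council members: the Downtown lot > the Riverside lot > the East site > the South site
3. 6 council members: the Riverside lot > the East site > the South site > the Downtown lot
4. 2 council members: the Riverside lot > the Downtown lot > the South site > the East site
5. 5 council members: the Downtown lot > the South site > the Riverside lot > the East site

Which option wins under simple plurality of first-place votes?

First-place votes: the Downtown lot 11, the Riverside lot 8, the East site 0, the South site 9.
the Downtown lot has the most first-place votes.

the Downtown lot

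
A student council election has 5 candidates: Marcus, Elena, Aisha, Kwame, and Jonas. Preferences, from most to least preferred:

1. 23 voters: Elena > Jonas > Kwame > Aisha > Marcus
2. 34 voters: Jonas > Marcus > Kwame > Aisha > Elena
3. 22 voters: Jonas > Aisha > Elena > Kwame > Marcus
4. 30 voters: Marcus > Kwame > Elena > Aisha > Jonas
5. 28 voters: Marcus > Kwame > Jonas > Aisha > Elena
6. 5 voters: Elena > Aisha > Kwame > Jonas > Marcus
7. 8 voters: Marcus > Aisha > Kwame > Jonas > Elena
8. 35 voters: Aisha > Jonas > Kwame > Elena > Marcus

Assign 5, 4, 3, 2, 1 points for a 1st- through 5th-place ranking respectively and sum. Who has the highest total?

Marcus: 23·1 + 34·4 + 22·1 + 30·5 + 28·5 + 5·1 + 8·5 + 35·1 = 551
Elena: 23·5 + 34·1 + 22·3 + 30·3 + 28·1 + 5·5 + 8·1 + 35·2 = 436
Aisha: 23·2 + 34·2 + 22·4 + 30·2 + 28·2 + 5·4 + 8·4 + 35·5 = 545
Kwame: 23·3 + 34·3 + 22·2 + 30·4 + 28·4 + 5·3 + 8·3 + 35·3 = 591
Jonas: 23·4 + 34·5 + 22·5 + 30·1 + 28·3 + 5·2 + 8·2 + 35·4 = 652
Jonas has the highest Borda score (652).

Jonas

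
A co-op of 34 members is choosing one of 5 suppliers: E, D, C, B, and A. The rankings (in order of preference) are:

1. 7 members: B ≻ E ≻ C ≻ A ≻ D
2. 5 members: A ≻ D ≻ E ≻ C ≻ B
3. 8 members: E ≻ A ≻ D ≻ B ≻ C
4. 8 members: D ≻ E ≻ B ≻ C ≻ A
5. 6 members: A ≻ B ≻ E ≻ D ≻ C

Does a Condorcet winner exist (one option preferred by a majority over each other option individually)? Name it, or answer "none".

E

E vs D: 21–13 for E.
E vs C: 34–0 for E.
E vs B: 21–13 for E.
E vs A: 23–11 for E.
E beats every other option head-to-head.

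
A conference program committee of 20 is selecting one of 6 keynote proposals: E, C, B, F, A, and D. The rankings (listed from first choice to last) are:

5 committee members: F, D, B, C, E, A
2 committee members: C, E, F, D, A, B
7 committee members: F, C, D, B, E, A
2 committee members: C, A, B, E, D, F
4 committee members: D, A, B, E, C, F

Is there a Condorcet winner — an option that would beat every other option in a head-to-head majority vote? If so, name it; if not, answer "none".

F vs E: 12–8 for F.
F vs C: 12–8 for F.
F vs B: 14–6 for F.
F vs A: 14–6 for F.
F vs D: 14–6 for F.
F beats every other option head-to-head.

F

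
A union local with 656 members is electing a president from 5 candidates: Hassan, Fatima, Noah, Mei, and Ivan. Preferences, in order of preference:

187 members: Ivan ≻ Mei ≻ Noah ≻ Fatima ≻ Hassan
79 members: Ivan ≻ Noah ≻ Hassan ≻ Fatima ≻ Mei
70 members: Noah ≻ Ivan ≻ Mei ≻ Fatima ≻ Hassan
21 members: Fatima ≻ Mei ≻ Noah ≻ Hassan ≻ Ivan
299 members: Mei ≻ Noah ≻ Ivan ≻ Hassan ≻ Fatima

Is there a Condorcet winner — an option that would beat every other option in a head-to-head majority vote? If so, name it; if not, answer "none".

Checking pairwise contests:
Noah beats Hassan 656–0.
Hassan beats Fatima 378–278.
Mei beats Noah 507–149.
Ivan beats Mei 336–320.
Noah beats Ivan 390–266.
Every option loses at least one head-to-head, so there is no Condorcet winner.

none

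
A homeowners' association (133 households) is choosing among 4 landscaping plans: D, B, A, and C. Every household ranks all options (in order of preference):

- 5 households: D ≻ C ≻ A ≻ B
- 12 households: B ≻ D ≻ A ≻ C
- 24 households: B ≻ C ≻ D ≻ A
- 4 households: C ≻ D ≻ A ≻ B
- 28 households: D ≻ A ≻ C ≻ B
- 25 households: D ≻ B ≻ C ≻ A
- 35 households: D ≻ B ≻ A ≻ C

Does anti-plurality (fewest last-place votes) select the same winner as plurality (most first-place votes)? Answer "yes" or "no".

Anti-plurality — last-place votes: D 0, B 37, A 49, C 47. Winner: D.
Plurality — first-place votes: D 93, B 36, A 0, C 4. Winner: D.
The two methods agree.

yes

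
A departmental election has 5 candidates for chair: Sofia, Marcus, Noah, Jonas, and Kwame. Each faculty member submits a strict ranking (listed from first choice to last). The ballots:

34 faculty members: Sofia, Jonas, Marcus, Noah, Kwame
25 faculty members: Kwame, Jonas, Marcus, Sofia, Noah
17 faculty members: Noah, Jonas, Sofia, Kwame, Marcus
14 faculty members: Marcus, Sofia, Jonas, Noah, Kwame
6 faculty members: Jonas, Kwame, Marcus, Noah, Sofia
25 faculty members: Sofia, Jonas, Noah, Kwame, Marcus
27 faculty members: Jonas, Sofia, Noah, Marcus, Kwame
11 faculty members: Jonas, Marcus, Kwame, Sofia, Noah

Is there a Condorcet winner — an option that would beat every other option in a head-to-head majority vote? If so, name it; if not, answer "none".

Jonas vs Sofia: 86–73 for Jonas.
Jonas vs Marcus: 145–14 for Jonas.
Jonas vs Noah: 142–17 for Jonas.
Jonas vs Kwame: 134–25 for Jonas.
Jonas beats every other option head-to-head.

Jonas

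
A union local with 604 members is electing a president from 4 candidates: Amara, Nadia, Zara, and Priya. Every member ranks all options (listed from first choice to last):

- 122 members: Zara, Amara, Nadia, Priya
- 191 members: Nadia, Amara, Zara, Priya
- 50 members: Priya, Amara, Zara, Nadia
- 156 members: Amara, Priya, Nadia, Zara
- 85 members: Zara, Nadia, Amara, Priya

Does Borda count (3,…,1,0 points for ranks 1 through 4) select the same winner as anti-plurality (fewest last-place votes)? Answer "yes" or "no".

Borda — scores: Amara 1279, Nadia 1021, Zara 862, Priya 462. Winner: Amara.
Anti-plurality — last-place votes: Amara 0, Nadia 50, Zara 156, Priya 398. Winner: Amara.
The two methods agree.

yes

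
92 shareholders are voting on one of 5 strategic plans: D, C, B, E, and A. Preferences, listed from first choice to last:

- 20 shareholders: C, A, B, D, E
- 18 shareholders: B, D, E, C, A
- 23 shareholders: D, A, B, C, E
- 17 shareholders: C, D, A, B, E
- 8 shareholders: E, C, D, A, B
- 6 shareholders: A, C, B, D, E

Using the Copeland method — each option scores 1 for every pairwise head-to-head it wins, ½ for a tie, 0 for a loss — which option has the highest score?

D: beats B, E, and A; loses to C → score 3.
C: beats D, B, E, and A → score 4.
B: beats E; loses to D, C, and A → score 1.
E: loses to D, C, B, and A → score 0.
A: beats B and E; loses to D and C → score 2.
C has the best pairwise record.

C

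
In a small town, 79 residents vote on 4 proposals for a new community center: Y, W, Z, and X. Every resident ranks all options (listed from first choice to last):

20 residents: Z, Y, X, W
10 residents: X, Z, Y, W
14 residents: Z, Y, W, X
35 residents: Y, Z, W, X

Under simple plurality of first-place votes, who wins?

First-place votes: Y 35, W 0, Z 34, X 10.
Y has the most first-place votes.

Y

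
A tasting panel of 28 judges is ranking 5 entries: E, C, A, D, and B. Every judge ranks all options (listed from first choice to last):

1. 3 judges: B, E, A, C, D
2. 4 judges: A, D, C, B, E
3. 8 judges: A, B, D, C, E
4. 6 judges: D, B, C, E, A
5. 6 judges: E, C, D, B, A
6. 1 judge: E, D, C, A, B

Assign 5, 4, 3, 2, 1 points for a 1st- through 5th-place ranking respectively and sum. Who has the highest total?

E: 3·4 + 4·1 + 8·1 + 6·2 + 6·5 + 1·5 = 71
C: 3·2 + 4·3 + 8·2 + 6·3 + 6·4 + 1·3 = 79
A: 3·3 + 4·5 + 8·5 + 6·1 + 6·1 + 1·2 = 83
D: 3·1 + 4·4 + 8·3 + 6·5 + 6·3 + 1·4 = 95
B: 3·5 + 4·2 + 8·4 + 6·4 + 6·2 + 1·1 = 92
D has the highest Borda score (95).

D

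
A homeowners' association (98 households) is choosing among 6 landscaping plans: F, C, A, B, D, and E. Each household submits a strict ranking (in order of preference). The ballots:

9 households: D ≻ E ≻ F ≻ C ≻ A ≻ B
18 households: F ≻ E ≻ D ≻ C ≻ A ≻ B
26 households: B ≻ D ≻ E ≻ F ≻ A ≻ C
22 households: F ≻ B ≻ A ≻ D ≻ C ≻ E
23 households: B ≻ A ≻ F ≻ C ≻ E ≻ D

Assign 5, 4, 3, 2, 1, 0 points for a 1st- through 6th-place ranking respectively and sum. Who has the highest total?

F

F: 9·3 + 18·5 + 26·2 + 22·5 + 23·3 = 348
C: 9·2 + 18·2 + 26·0 + 22·1 + 23·2 = 122
A: 9·1 + 18·1 + 26·1 + 22·3 + 23·4 = 211
B: 9·0 + 18·0 + 26·5 + 22·4 + 23·5 = 333
D: 9·5 + 18·3 + 26·4 + 22·2 + 23·0 = 247
E: 9·4 + 18·4 + 26·3 + 22·0 + 23·1 = 209
F has the highest Borda score (348).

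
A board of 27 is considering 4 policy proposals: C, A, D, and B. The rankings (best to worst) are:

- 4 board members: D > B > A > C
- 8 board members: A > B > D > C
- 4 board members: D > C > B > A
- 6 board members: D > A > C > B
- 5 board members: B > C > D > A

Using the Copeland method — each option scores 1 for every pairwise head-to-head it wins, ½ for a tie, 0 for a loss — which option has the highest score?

D

C: loses to A, D, and B → score 0.
A: beats C and B; loses to D → score 2.
D: beats C, A, and B → score 3.
B: beats C; loses to A and D → score 1.
D has the best pairwise record.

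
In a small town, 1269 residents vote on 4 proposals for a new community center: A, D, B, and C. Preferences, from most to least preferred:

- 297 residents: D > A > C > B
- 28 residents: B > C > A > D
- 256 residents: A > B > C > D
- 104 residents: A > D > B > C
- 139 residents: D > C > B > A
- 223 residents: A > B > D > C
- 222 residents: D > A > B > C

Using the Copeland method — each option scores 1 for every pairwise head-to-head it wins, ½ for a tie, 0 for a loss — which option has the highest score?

A: beats B and C; loses to D → score 2.
D: beats A, B, and C → score 3.
B: beats C; loses to A and D → score 1.
C: loses to A, D, and B → score 0.
D has the best pairwise record.

D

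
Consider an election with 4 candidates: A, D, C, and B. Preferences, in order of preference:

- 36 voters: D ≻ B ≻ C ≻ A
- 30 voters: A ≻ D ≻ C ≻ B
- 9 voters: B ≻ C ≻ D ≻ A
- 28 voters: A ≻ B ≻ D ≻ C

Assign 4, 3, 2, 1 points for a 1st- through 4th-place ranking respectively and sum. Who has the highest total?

A: 36·1 + 30·4 + 9·1 + 28·4 = 277
D: 36·4 + 30·3 + 9·2 + 28·2 = 308
C: 36·2 + 30·2 + 9·3 + 28·1 = 187
B: 36·3 + 30·1 + 9·4 + 28·3 = 258
D has the highest Borda score (308).

D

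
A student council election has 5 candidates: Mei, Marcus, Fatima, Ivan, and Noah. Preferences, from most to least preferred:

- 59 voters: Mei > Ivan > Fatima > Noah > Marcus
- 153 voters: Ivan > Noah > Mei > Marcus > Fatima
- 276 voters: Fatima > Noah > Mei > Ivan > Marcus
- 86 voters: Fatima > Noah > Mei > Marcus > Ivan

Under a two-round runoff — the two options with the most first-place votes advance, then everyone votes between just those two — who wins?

Round 1 first-place votes: Mei 59, Marcus 0, Fatima 362, Ivan 153, Noah 0.
Fatima and Ivan advance.
Runoff: Fatima is preferred to Ivan by 362 voters; Ivan by 212.
Fatima wins the runoff.

Fatima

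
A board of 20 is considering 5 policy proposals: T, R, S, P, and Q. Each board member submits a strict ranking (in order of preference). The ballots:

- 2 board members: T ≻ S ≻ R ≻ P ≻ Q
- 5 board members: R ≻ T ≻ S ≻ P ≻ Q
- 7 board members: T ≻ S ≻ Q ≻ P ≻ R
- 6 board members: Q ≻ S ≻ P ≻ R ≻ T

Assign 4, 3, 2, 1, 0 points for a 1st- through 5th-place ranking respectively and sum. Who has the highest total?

S

T: 2·4 + 5·3 + 7·4 + 6·0 = 51
R: 2·2 + 5·4 + 7·0 + 6·1 = 30
S: 2·3 + 5·2 + 7·3 + 6·3 = 55
P: 2·1 + 5·1 + 7·1 + 6·2 = 26
Q: 2·0 + 5·0 + 7·2 + 6·4 = 38
S has the highest Borda score (55).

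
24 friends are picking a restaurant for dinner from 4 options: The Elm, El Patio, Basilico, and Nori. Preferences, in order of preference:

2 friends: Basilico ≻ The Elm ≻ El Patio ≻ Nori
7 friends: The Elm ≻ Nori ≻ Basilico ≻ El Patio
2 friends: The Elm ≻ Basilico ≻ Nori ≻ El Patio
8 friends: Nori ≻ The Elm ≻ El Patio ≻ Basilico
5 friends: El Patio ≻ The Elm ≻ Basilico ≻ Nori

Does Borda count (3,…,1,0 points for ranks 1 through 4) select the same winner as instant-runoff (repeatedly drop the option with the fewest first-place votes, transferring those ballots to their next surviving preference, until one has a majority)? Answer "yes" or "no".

Borda — scores: The Elm 57, El Patio 25, Basilico 22, Nori 40. Winner: The Elm.
Instant-runoff — R1 The Elm 9, El Patio 5, Basilico 2, Nori 8 (Basilico out); R2 The Elm 11, El Patio 5, Nori 8 (El Patio out); R3 The Elm 16, Nori 8 (The Elm winner). Winner: The Elm.
The two methods agree.

yes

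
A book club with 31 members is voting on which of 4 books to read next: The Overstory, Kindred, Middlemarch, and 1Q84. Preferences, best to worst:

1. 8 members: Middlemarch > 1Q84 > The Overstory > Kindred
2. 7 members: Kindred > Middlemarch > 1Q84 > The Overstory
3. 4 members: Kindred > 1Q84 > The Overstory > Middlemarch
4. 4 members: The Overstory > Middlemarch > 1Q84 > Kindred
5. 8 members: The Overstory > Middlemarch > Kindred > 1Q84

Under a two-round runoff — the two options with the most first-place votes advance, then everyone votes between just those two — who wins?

Round 1 first-place votes: The Overstory 12, Kindred 11, Middlemarch 8, 1Q84 0.
The Overstory and Kindred advance.
Runoff: The Overstory is preferred to Kindred by 20 voters; Kindred by 11.
The Overstory wins the runoff.

The Overstory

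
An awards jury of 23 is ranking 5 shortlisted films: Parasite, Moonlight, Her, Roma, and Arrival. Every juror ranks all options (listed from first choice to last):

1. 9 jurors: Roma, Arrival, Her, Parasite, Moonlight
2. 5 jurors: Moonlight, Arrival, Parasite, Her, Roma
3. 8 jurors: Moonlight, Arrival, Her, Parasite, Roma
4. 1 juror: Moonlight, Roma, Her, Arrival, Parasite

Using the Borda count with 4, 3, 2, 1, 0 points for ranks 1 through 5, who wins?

Arrival

Parasite: 9·1 + 5·2 + 8·1 + 1·0 = 27
Moonlight: 9·0 + 5·4 + 8·4 + 1·4 = 56
Her: 9·2 + 5·1 + 8·2 + 1·2 = 41
Roma: 9·4 + 5·0 + 8·0 + 1·3 = 39
Arrival: 9·3 + 5·3 + 8·3 + 1·1 = 67
Arrival has the highest Borda score (67).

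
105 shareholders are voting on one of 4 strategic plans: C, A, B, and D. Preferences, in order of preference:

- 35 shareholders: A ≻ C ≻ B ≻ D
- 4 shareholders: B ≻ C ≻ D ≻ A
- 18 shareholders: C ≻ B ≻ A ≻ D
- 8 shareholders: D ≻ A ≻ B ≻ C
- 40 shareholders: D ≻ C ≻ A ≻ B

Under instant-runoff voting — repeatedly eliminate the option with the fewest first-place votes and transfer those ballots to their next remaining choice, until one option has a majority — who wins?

Round 1: C 18, A 35, B 4, D 48. Eliminate B.
Round 2: C 22, A 35, D 48. Eliminate C.
Round 3: A 53, D 52. A has a majority.

A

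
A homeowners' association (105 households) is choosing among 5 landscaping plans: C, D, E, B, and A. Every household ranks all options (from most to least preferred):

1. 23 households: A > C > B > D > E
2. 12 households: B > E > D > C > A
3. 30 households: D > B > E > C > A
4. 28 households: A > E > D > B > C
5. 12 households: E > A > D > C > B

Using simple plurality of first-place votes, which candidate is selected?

A

First-place votes: C 0, D 30, E 12, B 12, A 51.
A has the most first-place votes.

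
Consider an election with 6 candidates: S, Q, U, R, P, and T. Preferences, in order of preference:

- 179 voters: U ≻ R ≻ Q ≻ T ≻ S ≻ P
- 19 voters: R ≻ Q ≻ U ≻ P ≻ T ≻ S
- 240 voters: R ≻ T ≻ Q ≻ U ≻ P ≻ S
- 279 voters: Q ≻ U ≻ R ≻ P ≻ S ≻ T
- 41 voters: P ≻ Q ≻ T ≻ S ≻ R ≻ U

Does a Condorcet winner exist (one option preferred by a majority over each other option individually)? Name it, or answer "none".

none

Checking pairwise contests:
Q beats S 758–0.
R beats Q 438–320.
Q beats U 579–179.
U beats R 458–300.
Q beats P 717–41.
Q beats T 518–240.
Every option loses at least one head-to-head, so there is no Condorcet winner.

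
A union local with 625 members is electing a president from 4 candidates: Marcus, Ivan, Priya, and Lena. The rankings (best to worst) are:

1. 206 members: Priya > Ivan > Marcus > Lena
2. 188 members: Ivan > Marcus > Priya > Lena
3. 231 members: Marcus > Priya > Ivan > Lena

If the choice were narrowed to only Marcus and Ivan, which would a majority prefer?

Voters preferring Marcus to Ivan: 231; preferring Ivan to Marcus: 394.
Ivan wins the head-to-head.

Ivan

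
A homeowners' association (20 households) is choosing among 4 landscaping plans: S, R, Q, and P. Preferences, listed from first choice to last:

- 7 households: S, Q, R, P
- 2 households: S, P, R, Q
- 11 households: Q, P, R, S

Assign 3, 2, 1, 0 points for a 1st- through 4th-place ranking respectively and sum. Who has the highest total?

S: 7·3 + 2·3 + 11·0 = 27
R: 7·1 + 2·1 + 11·1 = 20
Q: 7·2 + 2·0 + 11·3 = 47
P: 7·0 + 2·2 + 11·2 = 26
Q has the highest Borda score (47).

Q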